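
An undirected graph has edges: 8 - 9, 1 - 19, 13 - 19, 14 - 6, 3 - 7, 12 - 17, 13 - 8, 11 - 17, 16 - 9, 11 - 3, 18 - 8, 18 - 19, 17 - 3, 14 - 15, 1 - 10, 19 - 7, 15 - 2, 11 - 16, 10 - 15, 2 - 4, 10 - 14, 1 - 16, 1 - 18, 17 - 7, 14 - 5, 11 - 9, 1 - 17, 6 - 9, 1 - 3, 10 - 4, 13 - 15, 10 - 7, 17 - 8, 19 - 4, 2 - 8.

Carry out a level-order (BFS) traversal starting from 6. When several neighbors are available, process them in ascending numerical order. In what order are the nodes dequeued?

6 9 14 8 11 16 5 10 15 2 13 17 18 3 1 4 7 19 12

Visit 6; enqueue 9, 14 → queue [9, 14]
Visit 9; enqueue 8, 11, 16 → queue [14, 8, 11, 16]
Visit 14; enqueue 5, 10, 15 → queue [8, 11, 16, 5, 10, 15]
Visit 8; enqueue 2, 13, 17, 18 → queue [11, 16, 5, 10, 15, 2, 13, 17, 18]
Visit 11; enqueue 3 → queue [16, 5, 10, 15, 2, 13, 17, 18, 3]
Visit 16; enqueue 1 → queue [5, 10, 15, 2, 13, 17, 18, 3, 1]
Visit 5 → queue [10, 15, 2, 13, 17, 18, 3, 1]
Visit 10; enqueue 4, 7 → queue [15, 2, 13, 17, 18, 3, 1, 4, 7]
Visit 15 → queue [2, 13, 17, 18, 3, 1, 4, 7]
Visit 2 → queue [13, 17, 18, 3, 1, 4, 7]
Visit 13; enqueue 19 → queue [17, 18, 3, 1, 4, 7, 19]
Visit 17; enqueue 12 → queue [18, 3, 1, 4, 7, 19, 12]
Visit 18 → queue [3, 1, 4, 7, 19, 12]
Visit 3 → queue [1, 4, 7, 19, 12]
Visit 1 → queue [4, 7, 19, 12]
Visit 4 → queue [7, 19, 12]
Visit 7 → queue [19, 12]
Visit 19 → queue [12]
Visit 12 → queue []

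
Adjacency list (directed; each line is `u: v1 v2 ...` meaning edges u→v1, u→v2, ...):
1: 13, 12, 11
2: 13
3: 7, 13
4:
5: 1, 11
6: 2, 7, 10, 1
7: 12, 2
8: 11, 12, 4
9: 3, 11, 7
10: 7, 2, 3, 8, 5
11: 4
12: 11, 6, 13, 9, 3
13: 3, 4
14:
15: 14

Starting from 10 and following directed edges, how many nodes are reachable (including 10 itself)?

13

BFS from 10 visits: 10, 2, 3, 5, 7, 8, 13, 1, 11, 12, 4, 6, 9
Reachable nodes: 13 of 15 total.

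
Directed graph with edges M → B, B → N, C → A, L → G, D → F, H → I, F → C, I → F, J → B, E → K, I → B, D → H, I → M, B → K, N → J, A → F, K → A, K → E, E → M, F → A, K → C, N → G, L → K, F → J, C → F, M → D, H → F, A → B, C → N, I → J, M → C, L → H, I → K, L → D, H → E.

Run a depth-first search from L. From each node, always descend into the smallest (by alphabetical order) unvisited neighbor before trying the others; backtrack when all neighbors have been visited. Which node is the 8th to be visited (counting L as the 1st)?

N

Visit L
L → D
D → F
F → A
A → B
B → K
K → C
C → N
N → G
N → J
K → E
E → M
D → H
H → I

Visit order: L, D, F, A, B, K, C, N, G, J, E, M, H, I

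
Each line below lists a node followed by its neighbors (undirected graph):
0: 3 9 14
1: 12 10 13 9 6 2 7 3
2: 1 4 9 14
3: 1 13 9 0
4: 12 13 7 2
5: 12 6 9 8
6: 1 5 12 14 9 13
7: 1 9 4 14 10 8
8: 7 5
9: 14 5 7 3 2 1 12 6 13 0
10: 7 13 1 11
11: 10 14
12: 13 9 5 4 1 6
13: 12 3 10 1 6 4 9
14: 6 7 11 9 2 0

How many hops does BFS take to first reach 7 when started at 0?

Level 0: 0
Level 1: 3, 9, 14
Level 2: 1, 2, 5, 6, 7, 11, 12, 13
Level 3: 4, 8, 10
7 first appears at level 2.

2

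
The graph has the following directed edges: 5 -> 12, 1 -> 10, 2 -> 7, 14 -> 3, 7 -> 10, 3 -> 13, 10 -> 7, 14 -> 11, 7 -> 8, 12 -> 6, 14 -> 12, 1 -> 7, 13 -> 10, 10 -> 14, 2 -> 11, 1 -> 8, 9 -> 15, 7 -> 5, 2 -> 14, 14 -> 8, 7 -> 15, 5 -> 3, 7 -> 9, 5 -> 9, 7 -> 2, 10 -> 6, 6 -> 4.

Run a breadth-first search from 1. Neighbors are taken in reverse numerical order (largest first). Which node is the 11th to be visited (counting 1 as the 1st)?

12

Visit 1; enqueue 10, 8, 7 → queue [10, 8, 7]
Visit 10; enqueue 14, 6 → queue [8, 7, 14, 6]
Visit 8 → queue [7, 14, 6]
Visit 7; enqueue 15, 9, 5, 2 → queue [14, 6, 15, 9, 5, 2]
Visit 14; enqueue 12, 11, 3 → queue [6, 15, 9, 5, 2, 12, 11, 3]
Visit 6; enqueue 4 → queue [15, 9, 5, 2, 12, 11, 3, 4]
Visit 15 → queue [9, 5, 2, 12, 11, 3, 4]
Visit 9 → queue [5, 2, 12, 11, 3, 4]
Visit 5 → queue [2, 12, 11, 3, 4]
Visit 2 → queue [12, 11, 3, 4]
Visit 12 → queue [11, 3, 4]
Visit 11 → queue [3, 4]
Visit 3; enqueue 13 → queue [4, 13]
Visit 4 → queue [13]
Visit 13 → queue []

Visit order: 1, 10, 8, 7, 14, 6, 15, 9, 5, 2, 12, 11, 3, 4, 13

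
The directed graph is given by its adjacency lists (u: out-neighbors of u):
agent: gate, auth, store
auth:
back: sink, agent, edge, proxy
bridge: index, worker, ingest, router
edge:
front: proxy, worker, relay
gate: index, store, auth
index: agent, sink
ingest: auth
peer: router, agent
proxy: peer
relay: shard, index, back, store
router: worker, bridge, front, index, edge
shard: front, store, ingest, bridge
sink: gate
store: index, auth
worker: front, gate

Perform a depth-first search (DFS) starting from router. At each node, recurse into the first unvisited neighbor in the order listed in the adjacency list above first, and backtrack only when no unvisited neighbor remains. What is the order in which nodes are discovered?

Visit router
router → worker
worker → front
front → proxy
proxy → peer
peer → agent
agent → gate
gate → index
index → sink
gate → store
store → auth
front → relay
relay → shard
shard → ingest
shard → bridge
relay → back
back → edge

router worker front proxy peer agent gate index sink store auth relay shard ingest bridge back edge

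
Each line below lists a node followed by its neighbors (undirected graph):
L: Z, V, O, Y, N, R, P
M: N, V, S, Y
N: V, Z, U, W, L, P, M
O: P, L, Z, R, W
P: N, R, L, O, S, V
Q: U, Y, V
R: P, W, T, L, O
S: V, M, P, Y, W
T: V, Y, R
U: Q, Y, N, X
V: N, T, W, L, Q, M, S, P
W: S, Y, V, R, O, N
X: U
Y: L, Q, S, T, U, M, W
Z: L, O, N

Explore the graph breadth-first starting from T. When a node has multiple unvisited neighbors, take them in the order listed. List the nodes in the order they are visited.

Visit T; enqueue V, Y, R → queue [V, Y, R]
Visit V; enqueue N, W, L, Q, M, S, P → queue [Y, R, N, W, L, Q, M, S, P]
Visit Y; enqueue U → queue [R, N, W, L, Q, M, S, P, U]
Visit R; enqueue O → queue [N, W, L, Q, M, S, P, U, O]
Visit N; enqueue Z → queue [W, L, Q, M, S, P, U, O, Z]
Visit W → queue [L, Q, M, S, P, U, O, Z]
Visit L → queue [Q, M, S, P, U, O, Z]
Visit Q → queue [M, S, P, U, O, Z]
Visit M → queue [S, P, U, O, Z]
Visit S → queue [P, U, O, Z]
Visit P → queue [U, O, Z]
Visit U; enqueue X → queue [O, Z, X]
Visit O → queue [Z, X]
Visit Z → queue [X]
Visit X → queue []

T, V, Y, R, N, W, L, Q, M, S, P, U, O, Z, X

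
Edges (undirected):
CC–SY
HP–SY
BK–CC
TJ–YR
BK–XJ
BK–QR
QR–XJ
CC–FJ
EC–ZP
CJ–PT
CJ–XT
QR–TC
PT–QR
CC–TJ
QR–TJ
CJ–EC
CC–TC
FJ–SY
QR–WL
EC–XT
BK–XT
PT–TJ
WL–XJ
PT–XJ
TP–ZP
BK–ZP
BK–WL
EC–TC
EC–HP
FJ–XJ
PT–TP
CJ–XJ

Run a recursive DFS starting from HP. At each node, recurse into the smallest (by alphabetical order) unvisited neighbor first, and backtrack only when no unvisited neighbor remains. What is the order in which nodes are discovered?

Visit HP
HP → EC
EC → CJ
CJ → PT
PT → QR
QR → BK
BK → CC
CC → FJ
FJ → SY
FJ → XJ
XJ → WL
CC → TC
CC → TJ
TJ → YR
BK → XT
BK → ZP
ZP → TP

HP EC CJ PT QR BK CC FJ SY XJ WL TC TJ YR XT ZP TP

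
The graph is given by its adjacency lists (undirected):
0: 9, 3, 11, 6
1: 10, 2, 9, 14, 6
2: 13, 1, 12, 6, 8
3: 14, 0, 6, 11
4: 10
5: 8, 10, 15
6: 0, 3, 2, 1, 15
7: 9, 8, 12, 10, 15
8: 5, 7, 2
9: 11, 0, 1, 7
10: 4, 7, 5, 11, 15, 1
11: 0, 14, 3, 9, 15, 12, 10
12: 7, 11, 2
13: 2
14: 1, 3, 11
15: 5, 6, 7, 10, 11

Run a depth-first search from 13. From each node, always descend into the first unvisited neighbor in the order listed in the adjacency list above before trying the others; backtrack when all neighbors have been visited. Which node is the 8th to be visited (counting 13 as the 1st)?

Visit 13
13 → 2
2 → 1
1 → 10
10 → 4
10 → 7
7 → 9
9 → 11
11 → 0
0 → 3
3 → 14
3 → 6
6 → 15
15 → 5
5 → 8
11 → 12

Visit order: 13, 2, 1, 10, 4, 7, 9, 11, 0, 3, 14, 6, 15, 5, 8, 12

11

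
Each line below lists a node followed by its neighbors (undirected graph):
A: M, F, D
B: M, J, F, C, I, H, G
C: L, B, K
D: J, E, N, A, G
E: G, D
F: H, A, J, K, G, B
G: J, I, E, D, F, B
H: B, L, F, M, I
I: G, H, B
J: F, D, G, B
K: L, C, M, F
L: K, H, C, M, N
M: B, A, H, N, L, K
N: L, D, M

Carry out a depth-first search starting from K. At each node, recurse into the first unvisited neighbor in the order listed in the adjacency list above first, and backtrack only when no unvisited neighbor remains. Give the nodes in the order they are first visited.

K → L → H → B → M → A → F → J → D → E → G → I → N → C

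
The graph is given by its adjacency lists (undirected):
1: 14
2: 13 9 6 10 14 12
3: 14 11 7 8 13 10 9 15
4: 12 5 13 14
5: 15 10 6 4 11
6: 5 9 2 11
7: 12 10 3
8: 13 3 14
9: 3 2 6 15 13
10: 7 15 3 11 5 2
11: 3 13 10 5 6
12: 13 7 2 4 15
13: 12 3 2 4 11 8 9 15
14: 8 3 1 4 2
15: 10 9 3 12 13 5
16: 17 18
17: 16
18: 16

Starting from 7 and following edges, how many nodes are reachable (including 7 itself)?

BFS from 7 visits: 7, 12, 10, 3, 13, 2, 4, 15, 11, 5, 14, 8, 9, 6, 1
Reachable nodes: 15 of 18 total.

15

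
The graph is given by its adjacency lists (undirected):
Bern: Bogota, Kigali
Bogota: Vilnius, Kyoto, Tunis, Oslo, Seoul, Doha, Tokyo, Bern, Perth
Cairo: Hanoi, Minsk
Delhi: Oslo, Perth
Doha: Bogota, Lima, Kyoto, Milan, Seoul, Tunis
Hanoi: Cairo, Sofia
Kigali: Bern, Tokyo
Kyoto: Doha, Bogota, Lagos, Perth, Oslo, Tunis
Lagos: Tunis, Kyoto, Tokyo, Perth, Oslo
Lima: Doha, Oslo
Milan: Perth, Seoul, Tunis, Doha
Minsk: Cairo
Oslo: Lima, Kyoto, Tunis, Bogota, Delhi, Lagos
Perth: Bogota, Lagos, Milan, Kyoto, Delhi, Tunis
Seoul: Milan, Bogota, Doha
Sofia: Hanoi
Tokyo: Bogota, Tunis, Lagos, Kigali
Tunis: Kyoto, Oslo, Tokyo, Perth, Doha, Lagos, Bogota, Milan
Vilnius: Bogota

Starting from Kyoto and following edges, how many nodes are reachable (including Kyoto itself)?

BFS from Kyoto visits: Kyoto, Doha, Bogota, Lagos, Perth, Oslo, Tunis, Lima, Milan, Seoul, Vilnius, Tokyo, Bern, Delhi, Kigali
Reachable nodes: 15 of 19 total.

15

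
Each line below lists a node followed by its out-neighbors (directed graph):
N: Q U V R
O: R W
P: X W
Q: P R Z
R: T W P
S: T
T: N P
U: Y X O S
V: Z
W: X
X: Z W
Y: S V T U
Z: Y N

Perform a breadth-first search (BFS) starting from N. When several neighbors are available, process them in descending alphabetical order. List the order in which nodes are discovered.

Visit N; enqueue V, U, R, Q → queue [V, U, R, Q]
Visit V; enqueue Z → queue [U, R, Q, Z]
Visit U; enqueue Y, X, S, O → queue [R, Q, Z, Y, X, S, O]
Visit R; enqueue W, T, P → queue [Q, Z, Y, X, S, O, W, T, P]
Visit Q → queue [Z, Y, X, S, O, W, T, P]
Visit Z → queue [Y, X, S, O, W, T, P]
Visit Y → queue [X, S, O, W, T, P]
Visit X → queue [S, O, W, T, P]
Visit S → queue [O, W, T, P]
Visit O → queue [W, T, P]
Visit W → queue [T, P]
Visit T → queue [P]
Visit P → queue []

N, V, U, R, Q, Z, Y, X, S, O, W, T, P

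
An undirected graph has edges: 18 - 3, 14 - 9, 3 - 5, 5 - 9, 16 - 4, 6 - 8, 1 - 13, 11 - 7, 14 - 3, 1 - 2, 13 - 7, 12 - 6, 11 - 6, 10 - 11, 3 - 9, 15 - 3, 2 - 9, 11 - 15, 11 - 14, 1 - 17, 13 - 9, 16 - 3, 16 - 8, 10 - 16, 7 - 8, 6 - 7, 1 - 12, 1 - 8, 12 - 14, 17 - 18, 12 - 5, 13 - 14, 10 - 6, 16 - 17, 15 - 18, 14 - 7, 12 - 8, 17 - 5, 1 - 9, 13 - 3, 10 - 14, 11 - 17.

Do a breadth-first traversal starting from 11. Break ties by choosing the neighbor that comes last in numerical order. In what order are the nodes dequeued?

11 17 15 14 10 7 6 18 16 5 1 3 13 12 9 8 4 2

Visit 11; enqueue 17, 15, 14, 10, 7, 6 → queue [17, 15, 14, 10, 7, 6]
Visit 17; enqueue 18, 16, 5, 1 → queue [15, 14, 10, 7, 6, 18, 16, 5, 1]
Visit 15; enqueue 3 → queue [14, 10, 7, 6, 18, 16, 5, 1, 3]
Visit 14; enqueue 13, 12, 9 → queue [10, 7, 6, 18, 16, 5, 1, 3, 13, 12, 9]
Visit 10 → queue [7, 6, 18, 16, 5, 1, 3, 13, 12, 9]
Visit 7; enqueue 8 → queue [6, 18, 16, 5, 1, 3, 13, 12, 9, 8]
Visit 6 → queue [18, 16, 5, 1, 3, 13, 12, 9, 8]
Visit 18 → queue [16, 5, 1, 3, 13, 12, 9, 8]
Visit 16; enqueue 4 → queue [5, 1, 3, 13, 12, 9, 8, 4]
Visit 5 → queue [1, 3, 13, 12, 9, 8, 4]
Visit 1; enqueue 2 → queue [3, 13, 12, 9, 8, 4, 2]
Visit 3 → queue [13, 12, 9, 8, 4, 2]
Visit 13 → queue [12, 9, 8, 4, 2]
Visit 12 → queue [9, 8, 4, 2]
Visit 9 → queue [8, 4, 2]
Visit 8 → queue [4, 2]
Visit 4 → queue [2]
Visit 2 → queue []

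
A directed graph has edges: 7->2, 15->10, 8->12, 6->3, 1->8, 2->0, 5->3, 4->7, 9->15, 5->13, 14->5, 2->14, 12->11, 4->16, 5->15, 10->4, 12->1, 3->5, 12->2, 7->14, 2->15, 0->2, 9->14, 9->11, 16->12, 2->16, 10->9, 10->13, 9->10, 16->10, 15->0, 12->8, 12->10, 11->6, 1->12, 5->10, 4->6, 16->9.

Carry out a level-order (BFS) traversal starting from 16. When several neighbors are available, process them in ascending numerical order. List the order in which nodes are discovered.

16, 9, 10, 12, 11, 14, 15, 4, 13, 1, 2, 8, 6, 5, 0, 7, 3

Visit 16; enqueue 9, 10, 12 → queue [9, 10, 12]
Visit 9; enqueue 11, 14, 15 → queue [10, 12, 11, 14, 15]
Visit 10; enqueue 4, 13 → queue [12, 11, 14, 15, 4, 13]
Visit 12; enqueue 1, 2, 8 → queue [11, 14, 15, 4, 13, 1, 2, 8]
Visit 11; enqueue 6 → queue [14, 15, 4, 13, 1, 2, 8, 6]
Visit 14; enqueue 5 → queue [15, 4, 13, 1, 2, 8, 6, 5]
Visit 15; enqueue 0 → queue [4, 13, 1, 2, 8, 6, 5, 0]
Visit 4; enqueue 7 → queue [13, 1, 2, 8, 6, 5, 0, 7]
Visit 13 → queue [1, 2, 8, 6, 5, 0, 7]
Visit 1 → queue [2, 8, 6, 5, 0, 7]
Visit 2 → queue [8, 6, 5, 0, 7]
Visit 8 → queue [6, 5, 0, 7]
Visit 6; enqueue 3 → queue [5, 0, 7, 3]
Visit 5 → queue [0, 7, 3]
Visit 0 → queue [7, 3]
Visit 7 → queue [3]
Visit 3 → queue []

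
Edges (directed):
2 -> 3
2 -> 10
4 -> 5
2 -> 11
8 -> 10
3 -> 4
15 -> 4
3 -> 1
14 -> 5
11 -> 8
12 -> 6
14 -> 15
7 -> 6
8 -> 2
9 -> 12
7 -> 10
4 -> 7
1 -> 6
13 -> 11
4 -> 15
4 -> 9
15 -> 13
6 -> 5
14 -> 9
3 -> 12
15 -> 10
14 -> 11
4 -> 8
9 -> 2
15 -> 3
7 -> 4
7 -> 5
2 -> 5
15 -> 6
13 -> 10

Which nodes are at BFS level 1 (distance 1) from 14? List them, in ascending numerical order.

5, 9, 11, 15

Level 0: 14
Level 1: 5, 9, 11, 15
Level 2: 2, 3, 4, 6, 8, 10, 12, 13
Level 3: 1, 7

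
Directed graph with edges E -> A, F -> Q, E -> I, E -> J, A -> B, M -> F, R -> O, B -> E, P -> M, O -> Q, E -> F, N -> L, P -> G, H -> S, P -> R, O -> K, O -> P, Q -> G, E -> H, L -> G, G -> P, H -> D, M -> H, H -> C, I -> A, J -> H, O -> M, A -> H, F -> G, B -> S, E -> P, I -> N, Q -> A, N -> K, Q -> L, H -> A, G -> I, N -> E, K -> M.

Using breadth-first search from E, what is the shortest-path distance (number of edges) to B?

Level 0: E
Level 1: A, F, H, I, J, P
Level 2: B, C, D, G, M, N, Q, R, S
Level 3: K, L, O
B first appears at level 2.

2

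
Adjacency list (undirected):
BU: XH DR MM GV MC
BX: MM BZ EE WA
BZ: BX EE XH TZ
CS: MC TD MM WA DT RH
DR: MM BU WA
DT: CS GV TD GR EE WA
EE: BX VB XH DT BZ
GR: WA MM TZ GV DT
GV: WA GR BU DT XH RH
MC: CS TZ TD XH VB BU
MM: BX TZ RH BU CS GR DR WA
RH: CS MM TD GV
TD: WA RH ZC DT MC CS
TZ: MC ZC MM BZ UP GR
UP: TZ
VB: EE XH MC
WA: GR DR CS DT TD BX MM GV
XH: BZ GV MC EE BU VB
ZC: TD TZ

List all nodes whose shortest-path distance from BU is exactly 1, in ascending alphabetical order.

Level 0: BU
Level 1: DR, GV, MC, MM, XH
Level 2: BX, BZ, CS, DT, EE, GR, RH, TD, TZ, VB, WA
Level 3: UP, ZC

DR, GV, MC, MM, XH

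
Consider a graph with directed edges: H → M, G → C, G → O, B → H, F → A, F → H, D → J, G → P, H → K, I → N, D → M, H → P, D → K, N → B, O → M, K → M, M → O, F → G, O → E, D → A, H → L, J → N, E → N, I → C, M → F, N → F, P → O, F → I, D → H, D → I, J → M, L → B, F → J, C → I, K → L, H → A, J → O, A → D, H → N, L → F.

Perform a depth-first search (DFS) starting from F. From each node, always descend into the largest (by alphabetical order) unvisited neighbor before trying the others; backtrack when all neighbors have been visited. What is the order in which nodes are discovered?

F, J, O, M, E, N, B, H, P, L, K, A, D, I, C, G

Visit F
F → J
J → O
O → M
O → E
E → N
N → B
B → H
H → P
H → L
H → K
H → A
A → D
D → I
I → C
F → G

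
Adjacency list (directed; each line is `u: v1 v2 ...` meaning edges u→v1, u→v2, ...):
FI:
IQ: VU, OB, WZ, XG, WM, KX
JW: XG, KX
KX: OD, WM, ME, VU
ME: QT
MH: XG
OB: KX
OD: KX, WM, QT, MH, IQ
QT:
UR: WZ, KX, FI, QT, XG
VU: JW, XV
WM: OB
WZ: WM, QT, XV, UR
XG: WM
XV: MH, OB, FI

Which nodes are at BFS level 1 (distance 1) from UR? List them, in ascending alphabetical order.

Level 0: UR
Level 1: FI, KX, QT, WZ, XG
Level 2: ME, OD, VU, WM, XV
Level 3: IQ, JW, MH, OB

FI, KX, QT, WZ, XG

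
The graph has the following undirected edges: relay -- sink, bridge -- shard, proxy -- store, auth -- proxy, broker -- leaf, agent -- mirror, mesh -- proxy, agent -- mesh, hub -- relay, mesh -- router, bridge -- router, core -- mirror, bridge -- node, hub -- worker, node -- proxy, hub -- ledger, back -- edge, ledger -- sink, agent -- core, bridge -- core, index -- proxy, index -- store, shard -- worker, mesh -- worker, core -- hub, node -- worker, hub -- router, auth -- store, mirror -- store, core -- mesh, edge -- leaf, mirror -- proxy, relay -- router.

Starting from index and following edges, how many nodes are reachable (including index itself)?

17

BFS from index visits: index, proxy, store, auth, mesh, mirror, node, agent, core, router, worker, bridge, hub, relay, shard, ledger, sink
Reachable nodes: 17 of 21 total.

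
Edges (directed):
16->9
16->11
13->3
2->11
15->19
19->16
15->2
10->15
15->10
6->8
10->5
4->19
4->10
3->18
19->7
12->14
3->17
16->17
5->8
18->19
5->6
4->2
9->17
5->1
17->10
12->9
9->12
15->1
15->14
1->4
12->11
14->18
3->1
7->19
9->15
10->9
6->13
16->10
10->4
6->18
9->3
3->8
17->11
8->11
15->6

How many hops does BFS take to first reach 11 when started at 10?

Level 0: 10
Level 1: 4, 5, 9, 15
Level 2: 1, 2, 3, 6, 8, 12, 14, 17, 19
Level 3: 7, 11, 13, 16, 18
11 first appears at level 3.

3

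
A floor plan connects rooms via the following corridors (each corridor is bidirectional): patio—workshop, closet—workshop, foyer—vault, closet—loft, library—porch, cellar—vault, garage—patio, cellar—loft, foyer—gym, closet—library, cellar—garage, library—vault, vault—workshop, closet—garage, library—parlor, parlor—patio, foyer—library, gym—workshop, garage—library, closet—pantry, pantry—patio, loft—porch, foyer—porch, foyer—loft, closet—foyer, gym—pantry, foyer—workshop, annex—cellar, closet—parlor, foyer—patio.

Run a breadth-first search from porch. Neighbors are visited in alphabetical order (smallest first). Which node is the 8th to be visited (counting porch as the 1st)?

Visit porch; enqueue foyer, library, loft → queue [foyer, library, loft]
Visit foyer; enqueue closet, gym, patio, vault, workshop → queue [library, loft, closet, gym, patio, vault, workshop]
Visit library; enqueue garage, parlor → queue [loft, closet, gym, patio, vault, workshop, garage, parlor]
Visit loft; enqueue cellar → queue [closet, gym, patio, vault, workshop, garage, parlor, cellar]
Visit closet; enqueue pantry → queue [gym, patio, vault, workshop, garage, parlor, cellar, pantry]
Visit gym → queue [patio, vault, workshop, garage, parlor, cellar, pantry]
Visit patio → queue [vault, workshop, garage, parlor, cellar, pantry]
Visit vault → queue [workshop, garage, parlor, cellar, pantry]
Visit workshop → queue [garage, parlor, cellar, pantry]
Visit garage → queue [parlor, cellar, pantry]
Visit parlor → queue [cellar, pantry]
Visit cellar; enqueue annex → queue [pantry, annex]
Visit pantry → queue [annex]
Visit annex → queue []

Visit order: porch, foyer, library, loft, closet, gym, patio, vault, workshop, garage, parlor, cellar, pantry, annex

vault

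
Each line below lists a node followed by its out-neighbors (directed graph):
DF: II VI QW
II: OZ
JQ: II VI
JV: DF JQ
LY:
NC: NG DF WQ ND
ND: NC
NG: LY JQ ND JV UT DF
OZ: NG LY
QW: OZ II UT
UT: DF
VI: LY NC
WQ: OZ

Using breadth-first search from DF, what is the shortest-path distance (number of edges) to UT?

2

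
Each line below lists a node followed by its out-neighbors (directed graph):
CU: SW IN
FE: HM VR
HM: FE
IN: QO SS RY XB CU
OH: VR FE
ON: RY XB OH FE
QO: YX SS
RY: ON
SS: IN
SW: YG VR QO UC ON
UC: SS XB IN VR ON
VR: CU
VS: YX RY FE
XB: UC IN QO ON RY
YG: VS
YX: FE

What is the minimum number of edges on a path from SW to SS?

Level 0: SW
Level 1: ON, QO, UC, VR, YG
Level 2: CU, FE, IN, OH, RY, SS, VS, XB, YX
Level 3: HM
SS first appears at level 2.

2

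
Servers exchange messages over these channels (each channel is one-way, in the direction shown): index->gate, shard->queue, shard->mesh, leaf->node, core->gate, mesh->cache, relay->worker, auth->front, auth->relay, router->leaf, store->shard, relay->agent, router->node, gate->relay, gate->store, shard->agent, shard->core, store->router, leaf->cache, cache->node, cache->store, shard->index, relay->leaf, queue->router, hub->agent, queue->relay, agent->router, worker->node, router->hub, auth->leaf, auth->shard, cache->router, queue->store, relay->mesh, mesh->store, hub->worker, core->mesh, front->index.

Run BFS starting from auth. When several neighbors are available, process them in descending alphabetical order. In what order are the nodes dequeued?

Visit auth; enqueue shard, relay, leaf, front → queue [shard, relay, leaf, front]
Visit shard; enqueue queue, mesh, index, core, agent → queue [relay, leaf, front, queue, mesh, index, core, agent]
Visit relay; enqueue worker → queue [leaf, front, queue, mesh, index, core, agent, worker]
Visit leaf; enqueue node, cache → queue [front, queue, mesh, index, core, agent, worker, node, cache]
Visit front → queue [queue, mesh, index, core, agent, worker, node, cache]
Visit queue; enqueue store, router → queue [mesh, index, core, agent, worker, node, cache, store, router]
Visit mesh → queue [index, core, agent, worker, node, cache, store, router]
Visit index; enqueue gate → queue [core, agent, worker, node, cache, store, router, gate]
Visit core → queue [agent, worker, node, cache, store, router, gate]
Visit agent → queue [worker, node, cache, store, router, gate]
Visit worker → queue [node, cache, store, router, gate]
Visit node → queue [cache, store, router, gate]
Visit cache → queue [store, router, gate]
Visit store → queue [router, gate]
Visit router; enqueue hub → queue [gate, hub]
Visit gate → queue [hub]
Visit hub → queue []

auth shard relay leaf front queue mesh index core agent worker node cache store router gate hub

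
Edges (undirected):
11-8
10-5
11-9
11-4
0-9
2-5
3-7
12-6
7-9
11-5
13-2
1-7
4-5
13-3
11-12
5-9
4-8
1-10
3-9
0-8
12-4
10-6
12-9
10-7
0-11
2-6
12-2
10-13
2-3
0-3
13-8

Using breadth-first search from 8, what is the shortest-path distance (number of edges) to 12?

2

Level 0: 8
Level 1: 0, 4, 11, 13
Level 2: 2, 3, 5, 9, 10, 12
Level 3: 1, 6, 7
12 first appears at level 2.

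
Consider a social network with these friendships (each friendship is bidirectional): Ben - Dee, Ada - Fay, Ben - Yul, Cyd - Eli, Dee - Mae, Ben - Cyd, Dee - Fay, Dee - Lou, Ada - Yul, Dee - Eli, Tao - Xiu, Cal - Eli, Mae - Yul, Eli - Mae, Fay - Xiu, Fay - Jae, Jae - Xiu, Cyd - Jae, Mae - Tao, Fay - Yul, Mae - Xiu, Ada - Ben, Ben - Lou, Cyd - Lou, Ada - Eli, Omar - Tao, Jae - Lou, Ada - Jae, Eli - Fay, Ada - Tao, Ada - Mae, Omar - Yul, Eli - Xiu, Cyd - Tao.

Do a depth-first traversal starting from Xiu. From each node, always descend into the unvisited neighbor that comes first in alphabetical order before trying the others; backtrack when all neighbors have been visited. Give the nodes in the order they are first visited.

Xiu, Eli, Ada, Ben, Cyd, Jae, Fay, Dee, Lou, Mae, Tao, Omar, Yul, Cal

Visit Xiu
Xiu → Eli
Eli → Ada
Ada → Ben
Ben → Cyd
Cyd → Jae
Jae → Fay
Fay → Dee
Dee → Lou
Dee → Mae
Mae → Tao
Tao → Omar
Omar → Yul
Eli → Cal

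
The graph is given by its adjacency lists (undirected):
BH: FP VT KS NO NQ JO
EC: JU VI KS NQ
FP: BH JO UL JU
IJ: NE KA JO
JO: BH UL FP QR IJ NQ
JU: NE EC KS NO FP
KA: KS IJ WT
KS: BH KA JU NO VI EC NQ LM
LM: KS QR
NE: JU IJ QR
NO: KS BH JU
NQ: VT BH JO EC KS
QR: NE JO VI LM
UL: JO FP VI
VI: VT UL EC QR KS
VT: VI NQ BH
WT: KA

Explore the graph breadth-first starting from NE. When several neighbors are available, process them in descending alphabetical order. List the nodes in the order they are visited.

Visit NE; enqueue QR, JU, IJ → queue [QR, JU, IJ]
Visit QR; enqueue VI, LM, JO → queue [JU, IJ, VI, LM, JO]
Visit JU; enqueue NO, KS, FP, EC → queue [IJ, VI, LM, JO, NO, KS, FP, EC]
Visit IJ; enqueue KA → queue [VI, LM, JO, NO, KS, FP, EC, KA]
Visit VI; enqueue VT, UL → queue [LM, JO, NO, KS, FP, EC, KA, VT, UL]
Visit LM → queue [JO, NO, KS, FP, EC, KA, VT, UL]
Visit JO; enqueue NQ, BH → queue [NO, KS, FP, EC, KA, VT, UL, NQ, BH]
Visit NO → queue [KS, FP, EC, KA, VT, UL, NQ, BH]
Visit KS → queue [FP, EC, KA, VT, UL, NQ, BH]
Visit FP → queue [EC, KA, VT, UL, NQ, BH]
Visit EC → queue [KA, VT, UL, NQ, BH]
Visit KA; enqueue WT → queue [VT, UL, NQ, BH, WT]
Visit VT → queue [UL, NQ, BH, WT]
Visit UL → queue [NQ, BH, WT]
Visit NQ → queue [BH, WT]
Visit BH → queue [WT]
Visit WT → queue []

NE, QR, JU, IJ, VI, LM, JO, NO, KS, FP, EC, KA, VT, UL, NQ, BH, WT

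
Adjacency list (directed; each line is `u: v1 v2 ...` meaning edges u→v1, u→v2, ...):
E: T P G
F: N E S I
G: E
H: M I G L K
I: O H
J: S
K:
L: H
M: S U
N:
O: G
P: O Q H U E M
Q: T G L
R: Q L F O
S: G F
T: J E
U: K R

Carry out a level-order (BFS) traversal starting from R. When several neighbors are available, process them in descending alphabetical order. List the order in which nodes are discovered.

R, Q, O, L, F, T, G, H, S, N, I, E, J, M, K, P, U

Visit R; enqueue Q, O, L, F → queue [Q, O, L, F]
Visit Q; enqueue T, G → queue [O, L, F, T, G]
Visit O → queue [L, F, T, G]
Visit L; enqueue H → queue [F, T, G, H]
Visit F; enqueue S, N, I, E → queue [T, G, H, S, N, I, E]
Visit T; enqueue J → queue [G, H, S, N, I, E, J]
Visit G → queue [H, S, N, I, E, J]
Visit H; enqueue M, K → queue [S, N, I, E, J, M, K]
Visit S → queue [N, I, E, J, M, K]
Visit N → queue [I, E, J, M, K]
Visit I → queue [E, J, M, K]
Visit E; enqueue P → queue [J, M, K, P]
Visit J → queue [M, K, P]
Visit M; enqueue U → queue [K, P, U]
Visit K → queue [P, U]
Visit P → queue [U]
Visit U → queue []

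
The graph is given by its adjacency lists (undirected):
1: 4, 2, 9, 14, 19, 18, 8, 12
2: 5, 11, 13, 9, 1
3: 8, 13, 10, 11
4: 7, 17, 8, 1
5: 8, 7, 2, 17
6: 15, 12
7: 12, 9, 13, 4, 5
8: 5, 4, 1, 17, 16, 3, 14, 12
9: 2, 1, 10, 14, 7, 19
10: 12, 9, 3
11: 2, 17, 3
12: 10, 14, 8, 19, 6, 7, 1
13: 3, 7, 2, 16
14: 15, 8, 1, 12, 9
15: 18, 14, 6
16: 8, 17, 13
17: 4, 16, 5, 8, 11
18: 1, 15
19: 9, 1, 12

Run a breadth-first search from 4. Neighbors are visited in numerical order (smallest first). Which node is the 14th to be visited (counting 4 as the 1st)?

Visit 4; enqueue 1, 7, 8, 17 → queue [1, 7, 8, 17]
Visit 1; enqueue 2, 9, 12, 14, 18, 19 → queue [7, 8, 17, 2, 9, 12, 14, 18, 19]
Visit 7; enqueue 5, 13 → queue [8, 17, 2, 9, 12, 14, 18, 19, 5, 13]
Visit 8; enqueue 3, 16 → queue [17, 2, 9, 12, 14, 18, 19, 5, 13, 3, 16]
Visit 17; enqueue 11 → queue [2, 9, 12, 14, 18, 19, 5, 13, 3, 16, 11]
Visit 2 → queue [9, 12, 14, 18, 19, 5, 13, 3, 16, 11]
Visit 9; enqueue 10 → queue [12, 14, 18, 19, 5, 13, 3, 16, 11, 10]
Visit 12; enqueue 6 → queue [14, 18, 19, 5, 13, 3, 16, 11, 10, 6]
Visit 14; enqueue 15 → queue [18, 19, 5, 13, 3, 16, 11, 10, 6, 15]
Visit 18 → queue [19, 5, 13, 3, 16, 11, 10, 6, 15]
Visit 19 → queue [5, 13, 3, 16, 11, 10, 6, 15]
Visit 5 → queue [13, 3, 16, 11, 10, 6, 15]
Visit 13 → queue [3, 16, 11, 10, 6, 15]
Visit 3 → queue [16, 11, 10, 6, 15]
Visit 16 → queue [11, 10, 6, 15]
Visit 11 → queue [10, 6, 15]
Visit 10 → queue [6, 15]
Visit 6 → queue [15]
Visit 15 → queue []

Visit order: 4, 1, 7, 8, 17, 2, 9, 12, 14, 18, 19, 5, 13, 3, 16, 11, 10, 6, 15

3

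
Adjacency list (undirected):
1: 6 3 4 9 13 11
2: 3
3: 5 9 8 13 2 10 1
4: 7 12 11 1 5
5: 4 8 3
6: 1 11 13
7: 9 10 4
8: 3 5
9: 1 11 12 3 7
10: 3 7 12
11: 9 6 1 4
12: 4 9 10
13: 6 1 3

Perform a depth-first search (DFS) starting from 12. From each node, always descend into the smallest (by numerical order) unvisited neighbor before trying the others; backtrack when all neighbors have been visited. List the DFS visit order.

12 4 1 3 2 5 8 9 7 10 11 6 13

Visit 12
12 → 4
4 → 1
1 → 3
3 → 2
3 → 5
5 → 8
3 → 9
9 → 7
7 → 10
9 → 11
11 → 6
6 → 13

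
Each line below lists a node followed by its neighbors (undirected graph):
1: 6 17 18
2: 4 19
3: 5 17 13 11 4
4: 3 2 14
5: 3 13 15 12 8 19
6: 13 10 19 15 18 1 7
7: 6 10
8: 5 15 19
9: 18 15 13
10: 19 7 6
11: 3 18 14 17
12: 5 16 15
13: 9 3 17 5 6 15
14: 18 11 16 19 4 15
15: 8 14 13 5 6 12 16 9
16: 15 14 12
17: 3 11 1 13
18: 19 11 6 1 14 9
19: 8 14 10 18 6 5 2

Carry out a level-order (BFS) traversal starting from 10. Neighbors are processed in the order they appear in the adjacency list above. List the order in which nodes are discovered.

Visit 10; enqueue 19, 7, 6 → queue [19, 7, 6]
Visit 19; enqueue 8, 14, 18, 5, 2 → queue [7, 6, 8, 14, 18, 5, 2]
Visit 7 → queue [6, 8, 14, 18, 5, 2]
Visit 6; enqueue 13, 15, 1 → queue [8, 14, 18, 5, 2, 13, 15, 1]
Visit 8 → queue [14, 18, 5, 2, 13, 15, 1]
Visit 14; enqueue 11, 16, 4 → queue [18, 5, 2, 13, 15, 1, 11, 16, 4]
Visit 18; enqueue 9 → queue [5, 2, 13, 15, 1, 11, 16, 4, 9]
Visit 5; enqueue 3, 12 → queue [2, 13, 15, 1, 11, 16, 4, 9, 3, 12]
Visit 2 → queue [13, 15, 1, 11, 16, 4, 9, 3, 12]
Visit 13; enqueue 17 → queue [15, 1, 11, 16, 4, 9, 3, 12, 17]
Visit 15 → queue [1, 11, 16, 4, 9, 3, 12, 17]
Visit 1 → queue [11, 16, 4, 9, 3, 12, 17]
Visit 11 → queue [16, 4, 9, 3, 12, 17]
Visit 16 → queue [4, 9, 3, 12, 17]
Visit 4 → queue [9, 3, 12, 17]
Visit 9 → queue [3, 12, 17]
Visit 3 → queue [12, 17]
Visit 12 → queue [17]
Visit 17 → queue []

10 19 7 6 8 14 18 5 2 13 15 1 11 16 4 9 3 12 17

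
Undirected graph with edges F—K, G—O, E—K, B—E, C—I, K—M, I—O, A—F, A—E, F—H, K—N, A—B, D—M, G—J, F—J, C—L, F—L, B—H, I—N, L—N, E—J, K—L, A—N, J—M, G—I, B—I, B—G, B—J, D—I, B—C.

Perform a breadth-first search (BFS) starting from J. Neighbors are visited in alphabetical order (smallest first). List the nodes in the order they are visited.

J → B → E → F → G → M → A → C → H → I → K → L → O → D → N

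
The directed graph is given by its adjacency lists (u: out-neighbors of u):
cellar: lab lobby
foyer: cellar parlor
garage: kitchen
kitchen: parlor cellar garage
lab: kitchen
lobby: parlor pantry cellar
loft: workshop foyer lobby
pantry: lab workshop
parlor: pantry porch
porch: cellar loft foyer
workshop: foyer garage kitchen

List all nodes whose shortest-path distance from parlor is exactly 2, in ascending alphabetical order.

cellar, foyer, lab, loft, workshop

Level 0: parlor
Level 1: pantry, porch
Level 2: cellar, foyer, lab, loft, workshop
Level 3: garage, kitchen, lobby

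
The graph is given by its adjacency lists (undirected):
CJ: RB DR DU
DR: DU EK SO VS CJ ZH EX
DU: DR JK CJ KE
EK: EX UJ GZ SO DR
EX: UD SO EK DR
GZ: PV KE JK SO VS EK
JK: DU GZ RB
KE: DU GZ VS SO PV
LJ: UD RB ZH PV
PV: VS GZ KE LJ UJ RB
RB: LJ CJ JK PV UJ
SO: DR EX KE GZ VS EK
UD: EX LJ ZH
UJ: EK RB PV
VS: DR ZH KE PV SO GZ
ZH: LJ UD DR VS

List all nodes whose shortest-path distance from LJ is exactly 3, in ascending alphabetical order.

DU, EK, SO

Level 0: LJ
Level 1: PV, RB, UD, ZH
Level 2: CJ, DR, EX, GZ, JK, KE, UJ, VS
Level 3: DU, EK, SO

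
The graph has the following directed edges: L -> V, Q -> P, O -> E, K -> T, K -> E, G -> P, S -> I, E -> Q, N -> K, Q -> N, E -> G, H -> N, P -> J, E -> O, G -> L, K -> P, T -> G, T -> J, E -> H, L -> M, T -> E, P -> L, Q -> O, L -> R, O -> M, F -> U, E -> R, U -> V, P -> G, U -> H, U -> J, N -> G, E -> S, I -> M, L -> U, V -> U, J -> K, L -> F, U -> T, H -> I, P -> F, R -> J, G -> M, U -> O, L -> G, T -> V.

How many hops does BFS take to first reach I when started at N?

Level 0: N
Level 1: G, K
Level 2: E, L, M, P, T
Level 3: F, H, J, O, Q, R, S, U, V
Level 4: I
I first appears at level 4.

4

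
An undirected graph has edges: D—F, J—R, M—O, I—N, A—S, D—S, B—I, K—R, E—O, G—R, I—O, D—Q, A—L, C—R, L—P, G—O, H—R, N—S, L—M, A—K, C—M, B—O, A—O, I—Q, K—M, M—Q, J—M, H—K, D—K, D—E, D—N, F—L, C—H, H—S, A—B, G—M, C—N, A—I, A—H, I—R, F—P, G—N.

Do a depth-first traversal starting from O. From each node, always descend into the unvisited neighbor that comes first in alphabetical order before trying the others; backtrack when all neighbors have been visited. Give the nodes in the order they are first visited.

O -> A -> B -> I -> N -> C -> H -> K -> D -> E -> F -> L -> M -> G -> R -> J -> Q -> P -> S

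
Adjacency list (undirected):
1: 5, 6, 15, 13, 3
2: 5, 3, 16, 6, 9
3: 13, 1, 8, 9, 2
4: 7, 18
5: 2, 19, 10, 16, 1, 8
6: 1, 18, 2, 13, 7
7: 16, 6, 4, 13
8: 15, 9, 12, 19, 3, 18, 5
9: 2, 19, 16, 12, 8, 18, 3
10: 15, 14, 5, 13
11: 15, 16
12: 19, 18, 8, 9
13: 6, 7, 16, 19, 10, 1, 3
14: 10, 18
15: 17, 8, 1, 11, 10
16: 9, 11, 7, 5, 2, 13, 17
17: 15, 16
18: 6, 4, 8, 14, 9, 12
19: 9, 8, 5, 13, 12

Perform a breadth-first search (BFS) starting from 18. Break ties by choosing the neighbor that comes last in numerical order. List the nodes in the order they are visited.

18 -> 14 -> 12 -> 9 -> 8 -> 6 -> 4 -> 10 -> 19 -> 16 -> 3 -> 2 -> 15 -> 5 -> 13 -> 7 -> 1 -> 17 -> 11

Visit 18; enqueue 14, 12, 9, 8, 6, 4 → queue [14, 12, 9, 8, 6, 4]
Visit 14; enqueue 10 → queue [12, 9, 8, 6, 4, 10]
Visit 12; enqueue 19 → queue [9, 8, 6, 4, 10, 19]
Visit 9; enqueue 16, 3, 2 → queue [8, 6, 4, 10, 19, 16, 3, 2]
Visit 8; enqueue 15, 5 → queue [6, 4, 10, 19, 16, 3, 2, 15, 5]
Visit 6; enqueue 13, 7, 1 → queue [4, 10, 19, 16, 3, 2, 15, 5, 13, 7, 1]
Visit 4 → queue [10, 19, 16, 3, 2, 15, 5, 13, 7, 1]
Visit 10 → queue [19, 16, 3, 2, 15, 5, 13, 7, 1]
Visit 19 → queue [16, 3, 2, 15, 5, 13, 7, 1]
Visit 16; enqueue 17, 11 → queue [3, 2, 15, 5, 13, 7, 1, 17, 11]
Visit 3 → queue [2, 15, 5, 13, 7, 1, 17, 11]
Visit 2 → queue [15, 5, 13, 7, 1, 17, 11]
Visit 15 → queue [5, 13, 7, 1, 17, 11]
Visit 5 → queue [13, 7, 1, 17, 11]
Visit 13 → queue [7, 1, 17, 11]
Visit 7 → queue [1, 17, 11]
Visit 1 → queue [17, 11]
Visit 17 → queue [11]
Visit 11 → queue []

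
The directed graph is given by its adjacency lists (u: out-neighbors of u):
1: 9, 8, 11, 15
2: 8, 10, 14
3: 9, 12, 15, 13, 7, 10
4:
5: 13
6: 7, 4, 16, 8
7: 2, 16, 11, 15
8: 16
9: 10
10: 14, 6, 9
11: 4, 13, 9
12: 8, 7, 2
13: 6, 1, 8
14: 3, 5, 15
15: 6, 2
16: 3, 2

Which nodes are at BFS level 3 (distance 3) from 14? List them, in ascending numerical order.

1, 4, 8, 11, 16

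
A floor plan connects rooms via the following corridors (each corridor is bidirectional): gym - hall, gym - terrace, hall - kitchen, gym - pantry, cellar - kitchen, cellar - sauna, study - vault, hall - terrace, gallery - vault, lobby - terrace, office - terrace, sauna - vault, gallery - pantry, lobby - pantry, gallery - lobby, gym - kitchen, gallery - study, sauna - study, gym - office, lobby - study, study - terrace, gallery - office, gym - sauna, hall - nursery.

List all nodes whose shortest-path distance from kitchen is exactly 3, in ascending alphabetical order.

gallery, lobby, study, vault

Level 0: kitchen
Level 1: cellar, gym, hall
Level 2: nursery, office, pantry, sauna, terrace
Level 3: gallery, lobby, study, vault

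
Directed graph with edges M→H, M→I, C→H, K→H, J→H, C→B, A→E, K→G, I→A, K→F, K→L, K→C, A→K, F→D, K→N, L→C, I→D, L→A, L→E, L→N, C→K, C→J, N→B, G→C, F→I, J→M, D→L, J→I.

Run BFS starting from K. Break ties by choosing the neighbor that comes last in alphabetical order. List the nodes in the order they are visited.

Visit K; enqueue N, L, H, G, F, C → queue [N, L, H, G, F, C]
Visit N; enqueue B → queue [L, H, G, F, C, B]
Visit L; enqueue E, A → queue [H, G, F, C, B, E, A]
Visit H → queue [G, F, C, B, E, A]
Visit G → queue [F, C, B, E, A]
Visit F; enqueue I, D → queue [C, B, E, A, I, D]
Visit C; enqueue J → queue [B, E, A, I, D, J]
Visit B → queue [E, A, I, D, J]
Visit E → queue [A, I, D, J]
Visit A → queue [I, D, J]
Visit I → queue [D, J]
Visit D → queue [J]
Visit J; enqueue M → queue [M]
Visit M → queue []

K → N → L → H → G → F → C → B → E → A → I → D → J → M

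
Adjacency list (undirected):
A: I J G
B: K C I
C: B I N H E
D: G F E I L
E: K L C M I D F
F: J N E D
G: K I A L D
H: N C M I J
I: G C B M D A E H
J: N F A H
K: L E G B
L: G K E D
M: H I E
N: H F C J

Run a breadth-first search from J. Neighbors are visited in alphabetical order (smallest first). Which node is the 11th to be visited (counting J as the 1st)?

Visit J; enqueue A, F, H, N → queue [A, F, H, N]
Visit A; enqueue G, I → queue [F, H, N, G, I]
Visit F; enqueue D, E → queue [H, N, G, I, D, E]
Visit H; enqueue C, M → queue [N, G, I, D, E, C, M]
Visit N → queue [G, I, D, E, C, M]
Visit G; enqueue K, L → queue [I, D, E, C, M, K, L]
Visit I; enqueue B → queue [D, E, C, M, K, L, B]
Visit D → queue [E, C, M, K, L, B]
Visit E → queue [C, M, K, L, B]
Visit C → queue [M, K, L, B]
Visit M → queue [K, L, B]
Visit K → queue [L, B]
Visit L → queue [B]
Visit B → queue []

Visit order: J, A, F, H, N, G, I, D, E, C, M, K, L, B

M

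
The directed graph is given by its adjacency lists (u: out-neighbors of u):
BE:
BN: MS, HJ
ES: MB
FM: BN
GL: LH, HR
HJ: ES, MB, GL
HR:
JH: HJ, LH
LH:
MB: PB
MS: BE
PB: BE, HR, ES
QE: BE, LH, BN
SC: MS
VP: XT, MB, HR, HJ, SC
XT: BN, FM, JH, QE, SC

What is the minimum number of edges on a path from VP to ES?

Level 0: VP
Level 1: HJ, HR, MB, SC, XT
Level 2: BN, ES, FM, GL, JH, MS, PB, QE
Level 3: BE, LH
ES first appears at level 2.

2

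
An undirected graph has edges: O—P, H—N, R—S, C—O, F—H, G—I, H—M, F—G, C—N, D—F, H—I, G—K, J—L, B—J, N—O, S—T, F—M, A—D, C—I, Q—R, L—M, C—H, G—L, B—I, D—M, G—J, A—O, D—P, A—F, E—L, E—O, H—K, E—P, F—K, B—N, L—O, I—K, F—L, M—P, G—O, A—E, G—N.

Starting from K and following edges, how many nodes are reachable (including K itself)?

16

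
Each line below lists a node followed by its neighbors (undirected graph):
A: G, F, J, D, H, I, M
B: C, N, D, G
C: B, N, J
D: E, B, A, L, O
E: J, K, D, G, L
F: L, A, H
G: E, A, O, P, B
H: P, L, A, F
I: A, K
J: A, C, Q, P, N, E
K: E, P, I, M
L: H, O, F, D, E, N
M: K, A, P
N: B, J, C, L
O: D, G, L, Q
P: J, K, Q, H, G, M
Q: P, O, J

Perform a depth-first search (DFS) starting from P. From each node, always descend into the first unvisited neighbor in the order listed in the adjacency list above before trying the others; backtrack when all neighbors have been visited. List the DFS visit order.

Visit P
P → J
J → A
A → G
G → E
E → K
K → I
K → M
E → D
D → B
B → C
C → N
N → L
L → H
H → F
L → O
O → Q

P -> J -> A -> G -> E -> K -> I -> M -> D -> B -> C -> N -> L -> H -> F -> O -> Q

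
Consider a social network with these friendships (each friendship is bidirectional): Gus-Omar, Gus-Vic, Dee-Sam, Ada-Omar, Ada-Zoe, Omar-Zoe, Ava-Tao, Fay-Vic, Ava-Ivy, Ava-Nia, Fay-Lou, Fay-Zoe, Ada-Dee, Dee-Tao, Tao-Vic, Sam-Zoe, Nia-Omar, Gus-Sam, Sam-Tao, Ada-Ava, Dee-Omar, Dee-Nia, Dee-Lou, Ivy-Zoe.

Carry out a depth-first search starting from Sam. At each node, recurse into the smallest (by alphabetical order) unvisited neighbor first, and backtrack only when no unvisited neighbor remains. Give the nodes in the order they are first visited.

Sam, Dee, Ada, Ava, Ivy, Zoe, Fay, Lou, Vic, Gus, Omar, Nia, Tao

Visit Sam
Sam → Dee
Dee → Ada
Ada → Ava
Ava → Ivy
Ivy → Zoe
Zoe → Fay
Fay → Lou
Fay → Vic
Vic → Gus
Gus → Omar
Omar → Nia
Vic → Tao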